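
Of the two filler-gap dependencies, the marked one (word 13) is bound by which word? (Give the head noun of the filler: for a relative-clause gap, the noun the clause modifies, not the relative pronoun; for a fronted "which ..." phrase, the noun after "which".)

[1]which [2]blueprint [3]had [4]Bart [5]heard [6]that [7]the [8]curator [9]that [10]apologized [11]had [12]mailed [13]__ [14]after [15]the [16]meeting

2

The marked gap is the direct object of "mailed".
Its filler is the fronted wh-phrase "which blueprint", at word 2.
(The other dependency links word 8 to a gap after word 9.)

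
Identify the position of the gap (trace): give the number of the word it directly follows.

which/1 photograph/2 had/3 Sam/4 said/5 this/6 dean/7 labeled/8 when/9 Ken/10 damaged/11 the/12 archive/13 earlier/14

The displaced element is "which photograph" (word 2).
It is linked across 1 clause boundary (Ø).
It functions as the direct object of "labeled", so the gap sits immediately after word 8 ("labeled").
Base order: Sam had said this dean labeled which photograph when Ken damaged the archive earlier.

8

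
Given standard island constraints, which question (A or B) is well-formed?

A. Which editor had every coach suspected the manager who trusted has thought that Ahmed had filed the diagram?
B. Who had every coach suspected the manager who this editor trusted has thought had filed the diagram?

In A, the wh-phrase is extracted from inside a complex-NP island (relative clause) (introduced by "who"), which blocks movement.
In B, the extraction path crosses only that-complement boundaries, which are transparent.
So B is grammatical.

B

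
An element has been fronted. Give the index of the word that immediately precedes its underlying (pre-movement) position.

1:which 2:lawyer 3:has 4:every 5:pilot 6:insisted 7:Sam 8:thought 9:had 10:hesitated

The displaced element is "which lawyer" (word 2).
It is linked across 2 clause boundaries (Ø → Ø).
It functions as the subject of "hesitated", so the gap sits immediately after word 8 ("thought").
Base order: Every pilot has insisted Sam thought that which lawyer had hesitated.

8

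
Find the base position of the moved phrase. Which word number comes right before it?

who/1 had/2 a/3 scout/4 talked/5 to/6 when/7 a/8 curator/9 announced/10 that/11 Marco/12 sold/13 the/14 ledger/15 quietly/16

6

The displaced element is "who" (word 1).
It functions as the object of the preposition "to" of "talked", so the gap sits immediately after word 6 ("to").
Base order: A scout had talked to who when a curator announced that Marco sold the ledger quietly.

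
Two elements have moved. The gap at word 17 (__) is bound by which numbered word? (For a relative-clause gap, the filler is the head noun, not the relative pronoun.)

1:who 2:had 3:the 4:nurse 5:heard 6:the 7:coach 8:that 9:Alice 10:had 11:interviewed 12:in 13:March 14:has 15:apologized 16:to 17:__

The marked gap is the object of the preposition "to" of "apologized".
Its filler is the fronted wh-phrase "who", at word 1.
(The other dependency links word 7 to a gap after word 11.)

1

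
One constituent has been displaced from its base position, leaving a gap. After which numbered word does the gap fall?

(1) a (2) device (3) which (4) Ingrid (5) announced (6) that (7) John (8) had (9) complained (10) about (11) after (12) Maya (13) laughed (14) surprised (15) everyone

The displaced element is "a device" (word 2).
It is linked across 1 clause boundary (that).
It functions as the object of the preposition "about" of "complained", so the gap sits immediately after word 10 ("about").
Base order: Ingrid announced that John had complained about a device after Maya laughed.

10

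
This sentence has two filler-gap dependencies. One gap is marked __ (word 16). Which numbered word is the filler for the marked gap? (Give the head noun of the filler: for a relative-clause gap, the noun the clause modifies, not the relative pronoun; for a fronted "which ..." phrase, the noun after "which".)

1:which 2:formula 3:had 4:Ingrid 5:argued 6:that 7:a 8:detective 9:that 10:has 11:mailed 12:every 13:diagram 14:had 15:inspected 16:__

The marked gap is the direct object of "inspected".
Its filler is the fronted wh-phrase "which formula", at word 2.
(The other dependency links word 8 to a gap after word 9.)

2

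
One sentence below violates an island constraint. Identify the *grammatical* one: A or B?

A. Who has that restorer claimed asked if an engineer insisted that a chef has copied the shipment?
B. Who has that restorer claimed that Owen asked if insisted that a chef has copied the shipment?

In B, the wh-phrase is extracted from inside a wh-island (introduced by "if"), which blocks movement.
In A, the extraction path crosses only that-complement boundaries, which are transparent.
So A is grammatical.

A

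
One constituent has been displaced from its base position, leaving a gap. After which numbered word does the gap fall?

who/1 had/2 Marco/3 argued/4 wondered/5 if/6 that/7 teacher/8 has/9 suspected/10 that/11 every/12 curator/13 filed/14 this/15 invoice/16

4

The displaced element is "who" (word 1).
It is linked across 1 clause boundary (Ø).
It functions as the subject of "wondered", so the gap sits immediately after word 4 ("argued").
Base order: Marco had argued that who wondered if that teacher has suspected that every curator filed this invoice.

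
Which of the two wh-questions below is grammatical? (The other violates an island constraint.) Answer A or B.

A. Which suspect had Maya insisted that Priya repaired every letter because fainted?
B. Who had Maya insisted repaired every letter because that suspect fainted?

B

In A, the wh-phrase is extracted from inside an adjunct island (introduced by "because"), which blocks movement.
In B, the extraction path crosses only that-complement boundaries, which are transparent.
So B is grammatical.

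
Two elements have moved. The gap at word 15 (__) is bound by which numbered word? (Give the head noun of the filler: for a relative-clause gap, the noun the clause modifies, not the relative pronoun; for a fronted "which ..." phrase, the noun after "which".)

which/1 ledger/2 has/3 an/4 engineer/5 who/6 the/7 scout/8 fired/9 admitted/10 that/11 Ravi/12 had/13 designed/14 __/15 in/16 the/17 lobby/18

2

The marked gap is the direct object of "designed".
Its filler is the fronted wh-phrase "which ledger", at word 2.
(The other dependency links word 5 to a gap after word 9.)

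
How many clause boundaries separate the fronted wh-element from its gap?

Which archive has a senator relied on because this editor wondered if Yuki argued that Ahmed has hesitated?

"which archive" originates inside the matrix clause — no clause boundary is crossed.

0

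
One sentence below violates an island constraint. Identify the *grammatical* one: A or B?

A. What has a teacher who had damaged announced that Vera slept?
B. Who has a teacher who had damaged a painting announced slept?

In A, the wh-phrase is extracted from inside a complex-NP island (relative clause) (introduced by "who"), which blocks movement.
In B, the extraction path crosses only that-complement boundaries, which are transparent.
So B is grammatical.

B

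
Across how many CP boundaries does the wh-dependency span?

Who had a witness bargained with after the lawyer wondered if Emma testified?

"who" originates inside the matrix clause — no clause boundary is crossed.

0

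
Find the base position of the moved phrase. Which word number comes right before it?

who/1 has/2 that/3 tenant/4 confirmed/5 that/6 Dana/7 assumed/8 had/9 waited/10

8

The displaced element is "who" (word 1).
It is linked across 2 clause boundaries (that → Ø).
It functions as the subject of "waited", so the gap sits immediately after word 8 ("assumed").
Base order: That tenant has confirmed that Dana assumed that who had waited.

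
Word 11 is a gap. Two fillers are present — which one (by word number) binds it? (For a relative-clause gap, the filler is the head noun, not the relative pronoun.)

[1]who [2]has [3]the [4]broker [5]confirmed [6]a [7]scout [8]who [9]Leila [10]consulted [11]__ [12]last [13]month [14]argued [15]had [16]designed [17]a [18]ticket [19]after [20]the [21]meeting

The marked gap is inside the relative clause, the direct object of "consulted".
Its filler is the head noun "scout" (via "who"), at word 7.
(The other dependency links word 1 to a gap after word 14.)

7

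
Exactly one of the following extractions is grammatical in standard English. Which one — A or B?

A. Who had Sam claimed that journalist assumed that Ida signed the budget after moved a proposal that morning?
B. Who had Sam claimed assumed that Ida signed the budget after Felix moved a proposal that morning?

In A, the wh-phrase is extracted from inside an adjunct island (introduced by "after"), which blocks movement.
In B, the extraction path crosses only that-complement boundaries, which are transparent.
So B is grammatical.

B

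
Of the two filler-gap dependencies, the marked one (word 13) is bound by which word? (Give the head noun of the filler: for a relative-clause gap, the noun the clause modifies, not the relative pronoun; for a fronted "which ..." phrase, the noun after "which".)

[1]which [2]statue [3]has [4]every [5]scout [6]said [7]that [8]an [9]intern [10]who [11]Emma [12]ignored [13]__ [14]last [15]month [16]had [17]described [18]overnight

9

The marked gap is inside the relative clause, the direct object of "ignored".
Its filler is the head noun "intern" (via "who"), at word 9.
(The other dependency links word 2 to a gap after word 17.)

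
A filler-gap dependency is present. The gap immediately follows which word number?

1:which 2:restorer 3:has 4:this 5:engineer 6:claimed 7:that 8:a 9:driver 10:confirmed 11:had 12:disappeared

The displaced element is "which restorer" (word 2).
It is linked across 2 clause boundaries (that → Ø).
It functions as the subject of "disappeared", so the gap sits immediately after word 10 ("confirmed").
Base order: This engineer has claimed that a driver confirmed that which restorer had disappeared.

10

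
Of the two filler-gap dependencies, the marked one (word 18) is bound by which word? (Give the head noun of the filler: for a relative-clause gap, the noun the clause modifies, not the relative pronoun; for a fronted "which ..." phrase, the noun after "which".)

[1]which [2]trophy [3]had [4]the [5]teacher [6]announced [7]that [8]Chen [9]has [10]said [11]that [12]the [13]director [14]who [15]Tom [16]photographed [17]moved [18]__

2

The marked gap is the direct object of "moved".
Its filler is the fronted wh-phrase "which trophy", at word 2.
(The other dependency links word 13 to a gap after word 16.)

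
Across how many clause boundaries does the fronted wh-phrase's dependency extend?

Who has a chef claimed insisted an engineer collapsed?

"who" is extracted from the subject of "insisted".
Boundaries crossed, outermost first: [Ø] — 1 in total.

1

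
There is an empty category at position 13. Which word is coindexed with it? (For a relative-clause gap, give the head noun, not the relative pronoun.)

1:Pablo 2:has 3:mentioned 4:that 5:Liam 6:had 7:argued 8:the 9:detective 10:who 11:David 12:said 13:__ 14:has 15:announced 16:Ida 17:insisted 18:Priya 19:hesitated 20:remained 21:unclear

9

The gap at 13 is the subject of "announced", inside a relative clause.
The relative pronoun is "who" (word 10); it is bound by the head noun immediately before it.
Its filler is the head noun "detective", at word 9.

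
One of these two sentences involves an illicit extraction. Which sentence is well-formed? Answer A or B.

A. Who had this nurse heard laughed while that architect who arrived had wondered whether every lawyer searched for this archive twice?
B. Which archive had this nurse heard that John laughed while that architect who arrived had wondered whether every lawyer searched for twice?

In B, the wh-phrase is extracted from inside an adjunct island (introduced by "while"), which blocks movement.
In A, the extraction path crosses only that-complement boundaries, which are transparent.
So A is grammatical.

A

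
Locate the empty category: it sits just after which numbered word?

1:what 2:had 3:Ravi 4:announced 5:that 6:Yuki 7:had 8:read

8

The displaced element is "what" (word 1).
It is linked across 1 clause boundary (that).
It functions as the direct object of "read", so the gap sits immediately after word 8 ("read").
Base order: Ravi had announced that Yuki had read what.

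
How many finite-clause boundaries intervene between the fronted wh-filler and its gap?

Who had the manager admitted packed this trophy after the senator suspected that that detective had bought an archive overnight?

1

"who" is extracted from the subject of "packed".
Boundaries crossed, outermost first: [Ø] — 1 in total.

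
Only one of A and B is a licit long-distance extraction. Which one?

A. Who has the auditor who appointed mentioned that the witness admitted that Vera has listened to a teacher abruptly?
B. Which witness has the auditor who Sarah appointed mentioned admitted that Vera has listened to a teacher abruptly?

B

In A, the wh-phrase is extracted from inside a complex-NP island (relative clause) (introduced by "who"), which blocks movement.
In B, the extraction path crosses only that-complement boundaries, which are transparent.
So B is grammatical.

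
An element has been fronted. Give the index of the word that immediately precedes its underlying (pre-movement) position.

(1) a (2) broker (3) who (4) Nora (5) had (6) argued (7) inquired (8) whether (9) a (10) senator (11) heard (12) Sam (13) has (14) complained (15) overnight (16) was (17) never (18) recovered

The displaced element is "a broker" (word 2).
It is linked across 1 clause boundary (Ø).
It functions as the subject of "inquired", so the gap sits immediately after word 6 ("argued").
Base order: Nora had argued that a broker inquired whether a senator heard Sam has complained overnight.

6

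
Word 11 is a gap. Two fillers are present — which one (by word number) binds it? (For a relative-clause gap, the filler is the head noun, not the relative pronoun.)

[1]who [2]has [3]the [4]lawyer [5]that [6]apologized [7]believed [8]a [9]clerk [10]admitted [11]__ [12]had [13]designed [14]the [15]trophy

The marked gap is the subject of "designed".
Its filler is the fronted wh-phrase "who", at word 1.
(The other dependency links word 4 to a gap after word 5.)

1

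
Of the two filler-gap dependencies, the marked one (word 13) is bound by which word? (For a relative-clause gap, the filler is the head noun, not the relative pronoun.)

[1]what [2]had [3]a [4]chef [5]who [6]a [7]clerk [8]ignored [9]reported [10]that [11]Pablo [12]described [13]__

The marked gap is the direct object of "described".
Its filler is the fronted wh-phrase "what", at word 1.
(The other dependency links word 4 to a gap after word 8.)

1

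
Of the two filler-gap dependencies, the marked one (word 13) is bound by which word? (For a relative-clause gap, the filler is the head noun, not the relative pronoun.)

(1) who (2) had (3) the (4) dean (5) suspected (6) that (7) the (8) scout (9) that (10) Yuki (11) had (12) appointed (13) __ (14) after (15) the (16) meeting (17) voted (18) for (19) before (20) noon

8

The marked gap is inside the relative clause, the direct object of "appointed".
Its filler is the head noun "scout" (via "that"), at word 8.
(The other dependency links word 1 to a gap after word 18.)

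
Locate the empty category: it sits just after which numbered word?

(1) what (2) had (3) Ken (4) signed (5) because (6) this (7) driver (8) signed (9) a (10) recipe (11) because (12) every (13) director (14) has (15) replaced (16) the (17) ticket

4

The displaced element is "what" (word 1).
It functions as the direct object of "signed", so the gap sits immediately after word 4 ("signed").
Base order: Ken had signed what because this driver signed a recipe because every director has replaced the ticket.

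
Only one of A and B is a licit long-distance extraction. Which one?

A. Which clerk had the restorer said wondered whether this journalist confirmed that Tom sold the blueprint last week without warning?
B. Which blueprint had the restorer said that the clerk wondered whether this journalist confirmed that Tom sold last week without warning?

In B, the wh-phrase is extracted from inside a wh-island (introduced by "whether"), which blocks movement.
In A, the extraction path crosses only that-complement boundaries, which are transparent.
So A is grammatical.

A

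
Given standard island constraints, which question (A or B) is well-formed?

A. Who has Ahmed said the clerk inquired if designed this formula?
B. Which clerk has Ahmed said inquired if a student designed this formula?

In A, the wh-phrase is extracted from inside a wh-island (introduced by "if"), which blocks movement.
In B, the extraction path crosses only that-complement boundaries, which are transparent.
So B is grammatical.

B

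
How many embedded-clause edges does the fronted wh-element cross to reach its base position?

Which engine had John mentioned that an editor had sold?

"which engine" is extracted from the object of "sold".
Boundaries crossed, outermost first: [that] — 1 in total.

1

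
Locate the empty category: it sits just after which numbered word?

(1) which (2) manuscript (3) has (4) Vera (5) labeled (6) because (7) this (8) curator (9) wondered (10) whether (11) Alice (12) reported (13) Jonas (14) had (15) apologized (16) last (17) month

The displaced element is "which manuscript" (word 2).
It functions as the direct object of "labeled", so the gap sits immediately after word 5 ("labeled").
Base order: Vera has labeled which manuscript because this curator wondered whether Alice reported Jonas had apologized last month.

5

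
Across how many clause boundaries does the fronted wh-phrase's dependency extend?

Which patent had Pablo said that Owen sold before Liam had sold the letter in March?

1

"which patent" is extracted from the object of "sold".
Boundaries crossed, outermost first: [that] — 1 in total.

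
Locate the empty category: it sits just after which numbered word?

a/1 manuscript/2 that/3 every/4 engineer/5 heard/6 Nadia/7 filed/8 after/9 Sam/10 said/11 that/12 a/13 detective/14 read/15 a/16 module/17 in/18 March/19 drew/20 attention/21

The displaced element is "a manuscript" (word 2).
It is linked across 1 clause boundary (Ø).
It functions as the direct object of "filed", so the gap sits immediately after word 8 ("filed").
Base order: Every engineer heard Nadia filed a manuscript after Sam said that a detective read a module in March.

8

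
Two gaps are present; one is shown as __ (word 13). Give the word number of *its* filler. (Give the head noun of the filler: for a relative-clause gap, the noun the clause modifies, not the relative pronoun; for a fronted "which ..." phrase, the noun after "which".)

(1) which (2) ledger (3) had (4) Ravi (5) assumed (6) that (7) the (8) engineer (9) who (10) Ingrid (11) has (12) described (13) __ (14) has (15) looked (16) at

8

The marked gap is inside the relative clause, the direct object of "described".
Its filler is the head noun "engineer" (via "who"), at word 8.
(The other dependency links word 2 to a gap after word 16.)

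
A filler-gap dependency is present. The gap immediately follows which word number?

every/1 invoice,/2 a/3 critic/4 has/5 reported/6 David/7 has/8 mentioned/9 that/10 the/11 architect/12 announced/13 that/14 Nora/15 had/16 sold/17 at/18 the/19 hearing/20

17

The displaced element is "every invoice" (word 2).
It is linked across 3 clause boundaries (Ø → that → that).
It functions as the direct object of "sold", so the gap sits immediately after word 17 ("sold").
Base order: A critic has reported David has mentioned that the architect announced that Nora had sold every invoice at the hearing.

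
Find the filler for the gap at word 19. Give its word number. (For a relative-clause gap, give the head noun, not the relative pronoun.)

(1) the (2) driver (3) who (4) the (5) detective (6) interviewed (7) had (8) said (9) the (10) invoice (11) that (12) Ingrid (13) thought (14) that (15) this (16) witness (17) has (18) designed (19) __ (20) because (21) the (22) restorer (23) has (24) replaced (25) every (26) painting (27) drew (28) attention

10

The gap at 19 is the object of "designed", inside a relative clause.
The relative pronoun is "that" (word 11); it is bound by the head noun immediately before it.
Its filler is the head noun "invoice", at word 10.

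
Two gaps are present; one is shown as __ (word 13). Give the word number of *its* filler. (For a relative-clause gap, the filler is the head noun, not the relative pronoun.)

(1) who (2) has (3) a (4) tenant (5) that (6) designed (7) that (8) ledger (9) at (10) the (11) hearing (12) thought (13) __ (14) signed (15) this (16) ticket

1

The marked gap is the subject of "signed".
Its filler is the fronted wh-phrase "who", at word 1.
(The other dependency links word 4 to a gap after word 5.)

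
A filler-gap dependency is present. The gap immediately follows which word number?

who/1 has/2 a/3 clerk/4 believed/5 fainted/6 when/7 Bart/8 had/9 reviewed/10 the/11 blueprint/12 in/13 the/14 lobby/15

The displaced element is "who" (word 1).
It is linked across 1 clause boundary (Ø).
It functions as the subject of "fainted", so the gap sits immediately after word 5 ("believed").
Base order: A clerk has believed who fainted when Bart had reviewed the blueprint in the lobby.

5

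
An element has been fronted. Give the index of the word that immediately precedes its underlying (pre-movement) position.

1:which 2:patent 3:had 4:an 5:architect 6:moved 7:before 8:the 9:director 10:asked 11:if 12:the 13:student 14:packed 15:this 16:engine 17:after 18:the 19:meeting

The displaced element is "which patent" (word 2).
It functions as the direct object of "moved", so the gap sits immediately after word 6 ("moved").
Base order: An architect had moved which patent before the director asked if the student packed this engine after the meeting.

6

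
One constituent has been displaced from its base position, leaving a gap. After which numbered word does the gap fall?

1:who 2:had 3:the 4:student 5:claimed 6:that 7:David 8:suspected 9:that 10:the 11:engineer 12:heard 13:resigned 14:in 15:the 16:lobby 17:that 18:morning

12

The displaced element is "who" (word 1).
It is linked across 3 clause boundaries (that → that → Ø).
It functions as the subject of "resigned", so the gap sits immediately after word 12 ("heard").
Base order: The student had claimed that David suspected that the engineer heard that who resigned in the lobby that morning.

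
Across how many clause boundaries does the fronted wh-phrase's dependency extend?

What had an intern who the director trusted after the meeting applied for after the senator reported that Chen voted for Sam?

"what" originates inside the matrix clause — no clause boundary is crossed.

0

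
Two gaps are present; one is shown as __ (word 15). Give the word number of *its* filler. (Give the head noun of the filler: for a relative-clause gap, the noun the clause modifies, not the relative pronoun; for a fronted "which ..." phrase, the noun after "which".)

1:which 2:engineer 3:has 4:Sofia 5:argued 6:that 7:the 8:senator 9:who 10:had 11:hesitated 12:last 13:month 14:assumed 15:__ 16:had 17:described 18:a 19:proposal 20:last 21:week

2

The marked gap is the subject of "described".
Its filler is the fronted wh-phrase "which engineer", at word 2.
(The other dependency links word 8 to a gap after word 9.)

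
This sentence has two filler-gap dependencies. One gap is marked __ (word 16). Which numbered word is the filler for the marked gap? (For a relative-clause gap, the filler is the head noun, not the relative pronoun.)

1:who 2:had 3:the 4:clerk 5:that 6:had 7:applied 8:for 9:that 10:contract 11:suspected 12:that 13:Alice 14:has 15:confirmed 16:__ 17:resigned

The marked gap is the subject of "resigned".
Its filler is the fronted wh-phrase "who", at word 1.
(The other dependency links word 4 to a gap after word 5.)

1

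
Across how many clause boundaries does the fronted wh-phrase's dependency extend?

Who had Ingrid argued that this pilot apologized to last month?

"who" is extracted from the PP object of "apologized".
Boundaries crossed, outermost first: [that] — 1 in total.

1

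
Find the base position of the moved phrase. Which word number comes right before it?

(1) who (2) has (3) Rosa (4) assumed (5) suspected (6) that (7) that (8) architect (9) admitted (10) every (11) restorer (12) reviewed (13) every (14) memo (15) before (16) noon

The displaced element is "who" (word 1).
It is linked across 1 clause boundary (Ø).
It functions as the subject of "suspected", so the gap sits immediately after word 4 ("assumed").
Base order: Rosa has assumed that who suspected that that architect admitted every restorer reviewed every memo before noon.

4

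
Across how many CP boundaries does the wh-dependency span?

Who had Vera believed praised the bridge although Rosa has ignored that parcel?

"who" is extracted from the subject of "praised".
Boundaries crossed, outermost first: [Ø] — 1 in total.

1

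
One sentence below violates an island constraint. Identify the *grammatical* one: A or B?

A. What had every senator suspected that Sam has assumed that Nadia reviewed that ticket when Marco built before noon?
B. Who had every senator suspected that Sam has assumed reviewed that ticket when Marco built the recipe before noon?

In A, the wh-phrase is extracted from inside an adjunct island (introduced by "when"), which blocks movement.
In B, the extraction path crosses only that-complement boundaries, which are transparent.
So B is grammatical.

B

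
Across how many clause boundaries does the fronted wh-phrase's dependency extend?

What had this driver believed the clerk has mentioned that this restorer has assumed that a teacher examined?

"what" is extracted from the object of "examined".
Boundaries crossed, outermost first: [Ø], [that], [that] — 3 in total.

3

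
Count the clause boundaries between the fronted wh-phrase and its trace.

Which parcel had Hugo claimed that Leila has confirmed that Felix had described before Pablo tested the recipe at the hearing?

"which parcel" is extracted from the object of "described".
Boundaries crossed, outermost first: [that], [that] — 2 in total.

2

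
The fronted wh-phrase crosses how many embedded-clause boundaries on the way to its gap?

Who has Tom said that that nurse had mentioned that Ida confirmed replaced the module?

"who" is extracted from the subject of "replaced".
Boundaries crossed, outermost first: [that], [that], [Ø] — 3 in total.

3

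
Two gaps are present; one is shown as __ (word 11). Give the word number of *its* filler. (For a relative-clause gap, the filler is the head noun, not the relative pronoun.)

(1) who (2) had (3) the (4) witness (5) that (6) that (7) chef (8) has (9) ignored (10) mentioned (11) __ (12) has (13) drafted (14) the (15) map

The marked gap is the subject of "drafted".
Its filler is the fronted wh-phrase "who", at word 1.
(The other dependency links word 4 to a gap after word 9.)

1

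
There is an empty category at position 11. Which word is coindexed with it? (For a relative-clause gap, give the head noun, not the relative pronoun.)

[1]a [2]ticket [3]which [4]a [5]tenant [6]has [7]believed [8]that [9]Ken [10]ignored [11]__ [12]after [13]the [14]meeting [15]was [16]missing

2

The gap at 11 is the object of "ignored", inside a relative clause.
The relative pronoun is "which" (word 3); it is bound by the head noun immediately before it.
Its filler is the head noun "ticket", at word 2.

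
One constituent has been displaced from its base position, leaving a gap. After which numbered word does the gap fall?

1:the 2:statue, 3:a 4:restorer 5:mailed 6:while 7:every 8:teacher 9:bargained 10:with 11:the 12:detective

The displaced element is "the statue" (word 2).
It functions as the direct object of "mailed", so the gap sits immediately after word 5 ("mailed").
Base order: A restorer mailed the statue while every teacher bargained with the detective.

5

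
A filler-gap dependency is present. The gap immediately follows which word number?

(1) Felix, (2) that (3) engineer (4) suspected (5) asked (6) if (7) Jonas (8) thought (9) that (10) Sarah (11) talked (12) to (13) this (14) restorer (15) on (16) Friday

The displaced element is "Felix" (word 1).
It is linked across 1 clause boundary (Ø).
It functions as the subject of "asked", so the gap sits immediately after word 4 ("suspected").
Base order: That engineer suspected Felix asked if Jonas thought that Sarah talked to this restorer on Friday.

4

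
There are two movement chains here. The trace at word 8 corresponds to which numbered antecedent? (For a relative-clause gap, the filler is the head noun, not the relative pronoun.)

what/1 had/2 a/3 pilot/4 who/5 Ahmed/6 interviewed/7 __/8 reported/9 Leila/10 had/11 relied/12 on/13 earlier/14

4

The marked gap is inside the relative clause, the direct object of "interviewed".
Its filler is the head noun "pilot" (via "who"), at word 4.
(The other dependency links word 1 to a gap after word 13.)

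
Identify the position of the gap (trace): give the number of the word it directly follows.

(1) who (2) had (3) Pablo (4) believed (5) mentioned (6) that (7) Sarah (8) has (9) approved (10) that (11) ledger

The displaced element is "who" (word 1).
It is linked across 1 clause boundary (Ø).
It functions as the subject of "mentioned", so the gap sits immediately after word 4 ("believed").
Base order: Pablo had believed that who mentioned that Sarah has approved that ledger.

4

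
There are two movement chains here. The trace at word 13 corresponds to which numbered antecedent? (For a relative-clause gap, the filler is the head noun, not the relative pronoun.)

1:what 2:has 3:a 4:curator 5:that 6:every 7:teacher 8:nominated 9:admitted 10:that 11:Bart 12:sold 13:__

The marked gap is the direct object of "sold".
Its filler is the fronted wh-phrase "what", at word 1.
(The other dependency links word 4 to a gap after word 8.)

1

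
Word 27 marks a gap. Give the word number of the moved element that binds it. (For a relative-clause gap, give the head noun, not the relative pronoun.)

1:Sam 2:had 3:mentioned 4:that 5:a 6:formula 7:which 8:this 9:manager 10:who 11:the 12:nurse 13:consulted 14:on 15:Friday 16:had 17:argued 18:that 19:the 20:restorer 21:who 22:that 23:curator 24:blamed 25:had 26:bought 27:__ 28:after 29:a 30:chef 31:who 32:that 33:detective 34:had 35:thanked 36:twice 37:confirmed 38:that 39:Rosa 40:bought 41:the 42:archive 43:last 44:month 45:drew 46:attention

The gap at 27 is the object of "bought", inside a relative clause.
The relative pronoun is "which" (word 7); it is bound by the head noun immediately before it.
Its filler is the head noun "formula", at word 6.

6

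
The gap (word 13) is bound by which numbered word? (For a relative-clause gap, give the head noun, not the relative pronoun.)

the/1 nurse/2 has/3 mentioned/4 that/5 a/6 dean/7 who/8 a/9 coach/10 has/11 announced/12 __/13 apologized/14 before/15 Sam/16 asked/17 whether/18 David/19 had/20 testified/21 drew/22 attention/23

7

The gap at 13 is the subject of "apologized", inside a relative clause.
The relative pronoun is "who" (word 8); it is bound by the head noun immediately before it.
Its filler is the head noun "dean", at word 7.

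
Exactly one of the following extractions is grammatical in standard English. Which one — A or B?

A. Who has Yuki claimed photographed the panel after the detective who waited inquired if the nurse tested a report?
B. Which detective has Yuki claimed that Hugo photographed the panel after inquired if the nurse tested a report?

A

In B, the wh-phrase is extracted from inside an adjunct island (introduced by "after"), which blocks movement.
In A, the extraction path crosses only that-complement boundaries, which are transparent.
So A is grammatical.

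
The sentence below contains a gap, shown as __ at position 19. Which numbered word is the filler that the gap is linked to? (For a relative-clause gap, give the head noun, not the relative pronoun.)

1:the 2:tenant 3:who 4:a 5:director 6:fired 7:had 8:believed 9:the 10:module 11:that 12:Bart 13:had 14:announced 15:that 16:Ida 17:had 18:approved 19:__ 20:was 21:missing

The gap at 19 is the object of "approved", inside a relative clause.
The relative pronoun is "that" (word 11); it is bound by the head noun immediately before it.
Its filler is the head noun "module", at word 10.

10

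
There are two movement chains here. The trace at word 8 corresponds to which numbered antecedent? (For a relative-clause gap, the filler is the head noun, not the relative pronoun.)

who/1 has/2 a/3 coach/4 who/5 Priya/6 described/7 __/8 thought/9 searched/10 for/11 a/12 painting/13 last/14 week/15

The marked gap is inside the relative clause, the direct object of "described".
Its filler is the head noun "coach" (via "who"), at word 4.
(The other dependency links word 1 to a gap after word 9.)

4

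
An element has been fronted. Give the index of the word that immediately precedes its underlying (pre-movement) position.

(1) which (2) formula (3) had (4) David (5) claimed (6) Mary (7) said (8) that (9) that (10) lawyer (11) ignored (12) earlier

11

The displaced element is "which formula" (word 2).
It is linked across 2 clause boundaries (Ø → that).
It functions as the direct object of "ignored", so the gap sits immediately after word 11 ("ignored").
Base order: David had claimed Mary said that that lawyer ignored which formula earlier.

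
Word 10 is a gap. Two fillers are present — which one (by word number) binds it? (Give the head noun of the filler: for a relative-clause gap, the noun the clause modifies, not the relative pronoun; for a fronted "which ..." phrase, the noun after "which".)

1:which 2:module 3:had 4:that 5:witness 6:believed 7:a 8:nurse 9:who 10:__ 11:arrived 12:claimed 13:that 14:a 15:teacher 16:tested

8

The marked gap is inside the relative clause, the subject of "arrived".
Its filler is the head noun "nurse" (via "who"), at word 8.
(The other dependency links word 2 to a gap after word 16.)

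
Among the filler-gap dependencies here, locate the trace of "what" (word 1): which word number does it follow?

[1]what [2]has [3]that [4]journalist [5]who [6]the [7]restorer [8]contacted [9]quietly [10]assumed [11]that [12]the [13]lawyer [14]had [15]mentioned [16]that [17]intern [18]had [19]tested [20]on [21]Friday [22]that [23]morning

The displaced element is "what" (word 1).
It is linked across 2 clause boundaries (that → Ø).
It functions as the direct object of "tested", so the gap sits immediately after word 19 ("tested").
Base order: That journalist who the restorer contacted quietly has assumed that the lawyer had mentioned that intern had tested what on Friday that morning.

19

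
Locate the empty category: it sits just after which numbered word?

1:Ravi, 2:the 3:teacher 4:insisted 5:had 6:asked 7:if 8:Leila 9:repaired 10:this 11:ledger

4

The displaced element is "Ravi" (word 1).
It is linked across 1 clause boundary (Ø).
It functions as the subject of "asked", so the gap sits immediately after word 4 ("insisted").
Base order: The teacher insisted Ravi had asked if Leila repaired this ledger.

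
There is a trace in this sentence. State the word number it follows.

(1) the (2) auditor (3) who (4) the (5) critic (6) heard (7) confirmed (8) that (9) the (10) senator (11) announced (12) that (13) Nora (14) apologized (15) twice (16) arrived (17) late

6

The displaced element is "the auditor" (word 2).
It is linked across 1 clause boundary (Ø).
It functions as the subject of "confirmed", so the gap sits immediately after word 6 ("heard").
Base order: The critic heard that the auditor confirmed that the senator announced that Nora apologized twice.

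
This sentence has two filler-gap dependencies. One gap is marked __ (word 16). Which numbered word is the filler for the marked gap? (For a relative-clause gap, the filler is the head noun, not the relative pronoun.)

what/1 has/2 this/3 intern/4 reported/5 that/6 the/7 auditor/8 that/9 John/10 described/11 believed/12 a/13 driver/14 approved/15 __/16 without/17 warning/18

1

The marked gap is the direct object of "approved".
Its filler is the fronted wh-phrase "what", at word 1.
(The other dependency links word 8 to a gap after word 11.)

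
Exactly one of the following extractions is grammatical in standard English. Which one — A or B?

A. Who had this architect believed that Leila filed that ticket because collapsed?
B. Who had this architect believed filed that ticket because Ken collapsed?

In A, the wh-phrase is extracted from inside an adjunct island (introduced by "because"), which blocks movement.
In B, the extraction path crosses only that-complement boundaries, which are transparent.
So B is grammatical.

B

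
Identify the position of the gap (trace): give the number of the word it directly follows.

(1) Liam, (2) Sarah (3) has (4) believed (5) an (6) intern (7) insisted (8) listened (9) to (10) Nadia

The displaced element is "Liam" (word 1).
It is linked across 2 clause boundaries (Ø → Ø).
It functions as the subject of "listened", so the gap sits immediately after word 7 ("insisted").
Base order: Sarah has believed an intern insisted Liam listened to Nadia.

7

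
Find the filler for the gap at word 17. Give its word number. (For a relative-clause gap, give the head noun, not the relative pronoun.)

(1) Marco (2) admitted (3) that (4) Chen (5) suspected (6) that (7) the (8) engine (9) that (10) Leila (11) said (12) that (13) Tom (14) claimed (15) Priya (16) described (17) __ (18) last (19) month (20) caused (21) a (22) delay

8

The gap at 17 is the object of "described", inside a relative clause.
The relative pronoun is "that" (word 9); it is bound by the head noun immediately before it.
Its filler is the head noun "engine", at word 8.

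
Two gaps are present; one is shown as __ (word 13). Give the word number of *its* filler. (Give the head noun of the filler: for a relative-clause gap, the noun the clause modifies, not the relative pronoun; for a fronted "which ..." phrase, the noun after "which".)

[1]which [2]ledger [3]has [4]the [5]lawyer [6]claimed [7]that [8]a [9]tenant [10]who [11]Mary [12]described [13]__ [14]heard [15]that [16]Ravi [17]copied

The marked gap is inside the relative clause, the direct object of "described".
Its filler is the head noun "tenant" (via "who"), at word 9.
(The other dependency links word 2 to a gap after word 17.)

9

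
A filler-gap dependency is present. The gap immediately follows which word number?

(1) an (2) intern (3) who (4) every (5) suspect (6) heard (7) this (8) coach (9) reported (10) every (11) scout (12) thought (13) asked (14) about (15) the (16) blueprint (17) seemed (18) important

The displaced element is "an intern" (word 2).
It is linked across 3 clause boundaries (Ø → Ø → Ø).
It functions as the subject of "asked", so the gap sits immediately after word 12 ("thought").
Base order: Every suspect heard this coach reported every scout thought that an intern asked about the blueprint.

12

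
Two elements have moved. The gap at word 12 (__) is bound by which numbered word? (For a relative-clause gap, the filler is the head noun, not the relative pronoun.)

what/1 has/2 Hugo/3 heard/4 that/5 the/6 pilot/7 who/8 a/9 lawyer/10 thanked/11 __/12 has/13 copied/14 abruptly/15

The marked gap is inside the relative clause, the direct object of "thanked".
Its filler is the head noun "pilot" (via "who"), at word 7.
(The other dependency links word 1 to a gap after word 14.)

7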